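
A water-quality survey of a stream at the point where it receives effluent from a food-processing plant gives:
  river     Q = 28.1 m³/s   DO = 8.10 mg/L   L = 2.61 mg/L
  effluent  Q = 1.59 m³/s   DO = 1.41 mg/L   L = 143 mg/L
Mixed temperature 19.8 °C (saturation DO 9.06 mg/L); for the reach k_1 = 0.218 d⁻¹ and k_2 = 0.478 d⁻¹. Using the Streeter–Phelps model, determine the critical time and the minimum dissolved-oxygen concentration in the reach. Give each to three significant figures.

t_c ≈ 2.37 d; minimum DO ≈ 6.31 mg/L

Mixed DO = (28.1×8.10 + 1.59×1.41)/(28.1+1.59) = 229.9/29.69 = 7.742 mg/L.
Mixed L₀ = (28.1×2.61 + 1.59×143)/(29.69) = 300.7/29.69 = 10.13 mg/L.
Initial deficit D₀ = C_s − DO₀ = 9.06 − 7.742 = 1.318 mg/L.
t_c = (1/0.2600) ln[(0.478/0.218)(1 − 1.318×0.2600/(0.218×10.13))] = 3.846 × ln(1.852) = 2.371 d.
D_c = (0.218/0.478) × 10.13 × e^(−0.218×2.371) = 0.4561 × 10.13 × 0.5964 = 2.755 mg/L.
Minimum DO = 9.06 − 2.755 = 6.305 mg/L.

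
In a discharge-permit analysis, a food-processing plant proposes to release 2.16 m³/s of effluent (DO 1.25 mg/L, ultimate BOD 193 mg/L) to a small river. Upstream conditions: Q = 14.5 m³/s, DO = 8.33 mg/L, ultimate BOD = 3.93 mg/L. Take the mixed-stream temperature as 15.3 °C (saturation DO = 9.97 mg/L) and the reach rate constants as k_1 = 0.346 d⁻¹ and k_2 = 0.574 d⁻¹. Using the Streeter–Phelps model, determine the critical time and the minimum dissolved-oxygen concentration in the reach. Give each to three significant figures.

t_c ≈ 1.95 d; minimum DO ≈ 1.24 mg/L

Mixed DO = (14.5×8.33 + 2.16×1.25)/(14.5+2.16) = 123.5/16.66 = 7.412 mg/L.
Mixed L₀ = (14.5×3.93 + 2.16×193)/(16.66) = 473.9/16.66 = 28.44 mg/L.
Initial deficit D₀ = C_s − DO₀ = 9.97 − 7.412 = 2.558 mg/L.
t_c = (1/0.2280) ln[(0.574/0.346)(1 − 2.558×0.2280/(0.346×28.44))] = 4.386 × ln(1.561) = 1.952 d.
D_c = (0.346/0.574) × 28.44 × e^(−0.346×1.952) = 0.6028 × 28.44 × 0.5089 = 8.726 mg/L.
Minimum DO = 9.97 − 8.726 = 1.244 mg/L.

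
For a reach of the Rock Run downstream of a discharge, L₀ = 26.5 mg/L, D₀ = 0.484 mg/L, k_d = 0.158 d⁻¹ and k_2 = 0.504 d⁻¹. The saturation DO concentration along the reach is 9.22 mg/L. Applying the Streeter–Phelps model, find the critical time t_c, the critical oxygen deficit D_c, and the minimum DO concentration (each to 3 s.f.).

t_c ≈ 3.23 d; D_c ≈ 4.98 mg/L; min DO ≈ 4.24 mg/L

t_c = [1/(k_2−k_d)] ln[(k_2/k_d)(1 − D₀(k_2−k_d)/(k_d L₀))]
= [1/(0.504−0.158)] ln[(0.504/0.158)(1 − 0.484×0.3460/(0.158×26.5))]
= (1/0.3460) ln[3.190 × 0.9600] = 2.890 × ln(3.062) = 2.890 × 1.119 = 3.235 d.
L(t_c) = L₀ e^(−k_d t_c) = 26.5 × 0.5999 = 15.90 mg/L, and at the critical point k_2 D_c = k_d L, so D_c = (0.158/0.504) × 15.90 = 4.983 mg/L.
Minimum DO = C_s − D_c = 9.22 − 4.983 = 4.237 mg/L.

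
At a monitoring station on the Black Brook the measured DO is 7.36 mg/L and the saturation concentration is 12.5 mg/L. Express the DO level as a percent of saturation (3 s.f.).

% saturation = C/C_s × 100 = 7.36/12.5 × 100 = 58.9 %.

58.9 % saturation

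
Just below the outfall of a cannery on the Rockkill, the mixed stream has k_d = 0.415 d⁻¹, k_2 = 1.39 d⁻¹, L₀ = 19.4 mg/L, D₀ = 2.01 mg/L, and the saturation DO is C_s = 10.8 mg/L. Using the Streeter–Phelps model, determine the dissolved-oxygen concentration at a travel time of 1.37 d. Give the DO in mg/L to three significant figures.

k_d L₀/(k_2−k_d) = 0.415×19.4/(1.39−0.415) = 8.051/0.9750 = 8.257 mg/L.
e^(−k_d t) = e^(−0.415×1.370) = 0.5663; e^(−k_2 t) = e^(−1.39×1.370) = 0.1489.
D = 8.257 × (0.5663 − 0.1489) + 2.01 × 0.1489 = 3.447 + 0.2993 = 3.746 mg/L.
DO = C_s − D = 10.8 − 3.746 = 7.054 mg/L.

DO ≈ 7.05 mg/L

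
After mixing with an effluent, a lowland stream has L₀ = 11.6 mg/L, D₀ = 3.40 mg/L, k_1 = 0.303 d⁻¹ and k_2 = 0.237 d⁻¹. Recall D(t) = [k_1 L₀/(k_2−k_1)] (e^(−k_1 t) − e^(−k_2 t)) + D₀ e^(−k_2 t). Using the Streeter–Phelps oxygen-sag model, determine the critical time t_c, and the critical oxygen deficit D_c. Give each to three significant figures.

With k_2/k_1 = 0.7822 and 1 − D₀(k_2−k_1)/(k_1 L₀) = 1.064,
t_c = ln(0.7822 × 1.064) / (0.237 − 0.303) = ln(0.8321) / -0.06600 = -0.1838/-0.06600 = 2.785 d.
D_c = (k_1/k_2) L₀ e^(−k_1 t_c) = (0.303/0.237) × 11.6 × e^(−0.303×2.785) = 1.278 × 11.6 × 0.4301 = 6.379 mg/L.

t_c ≈ 2.78 d; D_c ≈ 6.38 mg/L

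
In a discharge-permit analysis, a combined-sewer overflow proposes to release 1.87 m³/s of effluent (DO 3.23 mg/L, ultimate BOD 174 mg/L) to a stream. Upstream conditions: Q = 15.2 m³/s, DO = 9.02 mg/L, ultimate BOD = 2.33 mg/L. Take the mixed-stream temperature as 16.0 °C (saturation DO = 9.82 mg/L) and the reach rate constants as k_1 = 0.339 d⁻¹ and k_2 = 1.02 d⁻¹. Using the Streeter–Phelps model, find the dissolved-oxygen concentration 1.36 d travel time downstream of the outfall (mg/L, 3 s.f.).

DO ≈ 5.45 mg/L

Mixed DO = (15.2×9.02 + 1.87×3.23)/(15.2+1.87) = 143.1/17.07 = 8.386 mg/L.
Mixed L₀ = (15.2×2.33 + 1.87×174)/(17.07) = 360.8/17.07 = 21.14 mg/L.
Initial deficit D₀ = C_s − DO₀ = 9.82 − 8.386 = 1.434 mg/L.
D(1.36) = [0.339×21.14/(1.02−0.339)](e^(−0.339×1.36) − e^(−1.02×1.36)) + 1.434 e^(−1.02×1.36)
= 10.52 × (0.6306 − 0.2498) + 1.434 × 0.2498 = 4.365 mg/L.
DO = 9.82 − 4.365 = 5.455 mg/L.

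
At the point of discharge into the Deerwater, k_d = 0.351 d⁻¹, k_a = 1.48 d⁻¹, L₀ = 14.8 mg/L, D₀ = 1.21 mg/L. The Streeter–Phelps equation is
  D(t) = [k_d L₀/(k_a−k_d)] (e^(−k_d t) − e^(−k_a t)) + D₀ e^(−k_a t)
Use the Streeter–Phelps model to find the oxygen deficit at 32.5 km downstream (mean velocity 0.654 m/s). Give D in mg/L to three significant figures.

Travel time t = x/v = 32.5 km / (0.654 m/s) = 32500 m / 0.654 m/s = 49690 s = 0.5752 d.
k_d L₀/(k_a−k_d) = 0.351×14.8/(1.48−0.351) = 5.195/1.129 = 4.601 mg/L.
e^(−k_d t) = e^(−0.351×0.5752) = 0.8172; e^(−k_a t) = e^(−1.48×0.5752) = 0.4269.
D = 4.601 × (0.8172 − 0.4269) + 1.21 × 0.4269 = 1.796 + 0.5165 = 2.312 mg/L.

D ≈ 2.31 mg/L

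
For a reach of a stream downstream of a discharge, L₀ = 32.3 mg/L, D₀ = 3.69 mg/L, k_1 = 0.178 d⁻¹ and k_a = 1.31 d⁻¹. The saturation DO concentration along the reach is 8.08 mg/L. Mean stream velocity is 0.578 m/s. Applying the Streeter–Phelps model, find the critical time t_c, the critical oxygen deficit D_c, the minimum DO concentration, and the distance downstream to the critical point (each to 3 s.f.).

t_c ≈ 0.618 d; D_c ≈ 3.93 mg/L; min DO ≈ 4.15 mg/L; x_c ≈ 30.9 km

At the critical point dD/dt = 0, so k_1 L₀ e^(−k_1 t) = k_a D. Substituting D(t) from the Streeter–Phelps equation and solving for t gives
t_c = ln[(k_a/k_1)(1 − D₀(k_a−k_1)/(k_1 L₀))] / (k_a−k_1).
Here k_a−k_1 = 1.132 d⁻¹ and 1 − D₀(k_a−k_1)/(k_1 L₀) = 1 − 3.69×1.132/(0.178×32.3) = 0.2735, so
t_c = ln(7.360 × 0.2735) / 1.132 = 0.6995 / 1.132 = 0.6179 d.
D_c = (k_1/k_a) L₀ e^(−k_1 t_c) = (0.178/1.31) × 32.3 × e^(−0.178×0.6179) = 0.1359 × 32.3 × 0.8958 = 3.932 mg/L.
Minimum DO = C_s − D_c = 8.08 − 3.932 = 4.148 mg/L.
x_c = v t_c = 0.578 m/s × 0.6179 d × 86400 s/d = 30860 m ≈ 30.9 km.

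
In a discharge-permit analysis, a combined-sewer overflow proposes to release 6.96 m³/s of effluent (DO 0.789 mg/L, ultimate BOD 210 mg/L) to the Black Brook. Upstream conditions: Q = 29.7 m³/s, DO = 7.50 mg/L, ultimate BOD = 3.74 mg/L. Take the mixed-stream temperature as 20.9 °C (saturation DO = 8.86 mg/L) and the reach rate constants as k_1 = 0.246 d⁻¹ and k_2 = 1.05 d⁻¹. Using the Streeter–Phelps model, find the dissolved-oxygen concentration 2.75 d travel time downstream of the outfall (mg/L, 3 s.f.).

Mixed DO = (29.7×7.50 + 6.96×0.789)/(29.7+6.96) = 228.2/36.66 = 6.226 mg/L.
Mixed L₀ = (29.7×3.74 + 6.96×210)/(36.66) = 1573/36.66 = 42.90 mg/L.
Initial deficit D₀ = C_s − DO₀ = 8.86 − 6.226 = 2.634 mg/L.
D(2.75) = [0.246×42.90/(1.05−0.246)](e^(−0.246×2.75) − e^(−1.05×2.75)) + 2.634 e^(−1.05×2.75)
= 13.13 × (0.5084 − 0.05572) + 2.634 × 0.05572 = 6.089 mg/L.
DO = 8.86 − 6.089 = 2.771 mg/L.

DO ≈ 2.77 mg/L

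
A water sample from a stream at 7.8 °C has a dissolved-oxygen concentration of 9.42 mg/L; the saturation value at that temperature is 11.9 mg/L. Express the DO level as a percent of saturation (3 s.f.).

% saturation = C/C_s × 100 = 9.42/11.9 × 100 = 79.2 %.

79.2 % saturation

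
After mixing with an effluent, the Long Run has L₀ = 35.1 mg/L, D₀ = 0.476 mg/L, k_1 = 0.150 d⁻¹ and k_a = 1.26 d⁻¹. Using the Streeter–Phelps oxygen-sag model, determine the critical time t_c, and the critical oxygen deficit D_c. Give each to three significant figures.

t_c ≈ 1.82 d; D_c ≈ 3.18 mg/L

At the critical point dD/dt = 0, so k_1 L₀ e^(−k_1 t) = k_a D. Substituting D(t) from the Streeter–Phelps equation and solving for t gives
t_c = ln[(k_a/k_1)(1 − D₀(k_a−k_1)/(k_1 L₀))] / (k_a−k_1).
Here k_a−k_1 = 1.110 d⁻¹ and 1 − D₀(k_a−k_1)/(k_1 L₀) = 1 − 0.476×1.110/(0.150×35.1) = 0.8996, so
t_c = ln(8.400 × 0.8996) / 1.110 = 2.022 / 1.110 = 1.822 d.
L(t_c) = L₀ e^(−k_1 t_c) = 35.1 × 0.7609 = 26.71 mg/L, and at the critical point k_a D_c = k_1 L, so D_c = (0.150/1.26) × 26.71 = 3.179 mg/L.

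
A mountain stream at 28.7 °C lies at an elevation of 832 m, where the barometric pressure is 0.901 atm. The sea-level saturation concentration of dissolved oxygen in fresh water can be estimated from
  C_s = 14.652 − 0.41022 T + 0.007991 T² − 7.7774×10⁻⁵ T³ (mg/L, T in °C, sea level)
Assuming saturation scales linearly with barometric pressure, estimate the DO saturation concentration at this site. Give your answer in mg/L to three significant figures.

C_s ≈ 6.87 mg/L

At sea level: C_s = 14.652 − 0.41022×28.7 + 0.007991×28.7² − 7.7774×10⁻⁵×28.7³ = 7.622 mg/L.
Pressure correction: C_s' = 7.622 × 0.901 = 6.868 mg/L.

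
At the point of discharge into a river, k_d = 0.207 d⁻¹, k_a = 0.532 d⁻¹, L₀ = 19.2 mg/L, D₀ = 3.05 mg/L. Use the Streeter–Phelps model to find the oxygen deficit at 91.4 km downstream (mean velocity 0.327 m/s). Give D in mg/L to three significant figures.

D ≈ 4.62 mg/L

Travel time t = x/v = 91.4 km / (0.327 m/s) = 91400 m / 0.327 m/s = 279500 s = 3.235 d.
k_d L₀/(k_a−k_d) = 0.207×19.2/(0.532−0.207) = 3.974/0.3250 = 12.23 mg/L.
e^(−k_d t) = e^(−0.207×3.235) = 0.5119; e^(−k_a t) = e^(−0.532×3.235) = 0.1789.
D = 12.23 × (0.5119 − 0.1789) + 3.05 × 0.1789 = 4.072 + 0.5456 = 4.618 mg/L.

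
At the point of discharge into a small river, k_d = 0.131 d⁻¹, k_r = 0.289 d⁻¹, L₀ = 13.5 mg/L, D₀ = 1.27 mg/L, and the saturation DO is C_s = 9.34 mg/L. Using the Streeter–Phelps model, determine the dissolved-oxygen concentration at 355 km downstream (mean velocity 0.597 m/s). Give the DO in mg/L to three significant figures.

Travel time t = x/v = 355 km / (0.597 m/s) = 355000 m / 0.597 m/s = 594600 s = 6.882 d.
k_d L₀/(k_r−k_d) = 0.131×13.5/(0.289−0.131) = 1.768/0.1580 = 11.19 mg/L.
e^(−k_d t) = e^(−0.131×6.882) = 0.4059; e^(−k_r t) = e^(−0.289×6.882) = 0.1368.
D = 11.19 × (0.4059 − 0.1368) + 1.27 × 0.1368 = 3.012 + 0.1738 = 3.186 mg/L.
DO = C_s − D = 9.34 − 3.186 = 6.154 mg/L.

DO ≈ 6.15 mg/L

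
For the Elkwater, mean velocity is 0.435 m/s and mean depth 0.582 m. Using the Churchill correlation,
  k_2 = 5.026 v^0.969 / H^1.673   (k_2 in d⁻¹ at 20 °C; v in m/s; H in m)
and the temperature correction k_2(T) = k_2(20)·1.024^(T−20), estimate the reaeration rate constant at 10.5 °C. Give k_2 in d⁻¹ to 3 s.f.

k_2(20) = 5.026 × 0.435^0.969 / 0.582^1.673 = 5.026 × 0.4464 / 0.4043 = 5.549 d⁻¹.
k_2(10.5) = 5.549 × 1.024^(10.5−20) = 5.549 × 0.7983 = 4.429 d⁻¹.

k_2 ≈ 4.43 d⁻¹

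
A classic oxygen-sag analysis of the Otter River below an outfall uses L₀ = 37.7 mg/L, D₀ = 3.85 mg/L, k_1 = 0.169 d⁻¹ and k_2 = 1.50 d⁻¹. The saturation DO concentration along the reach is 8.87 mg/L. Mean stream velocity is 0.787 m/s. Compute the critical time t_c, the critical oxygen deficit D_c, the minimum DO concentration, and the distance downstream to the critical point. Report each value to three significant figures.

t_c = [1/(k_2−k_1)] ln[(k_2/k_1)(1 − D₀(k_2−k_1)/(k_1 L₀))]
= [1/(1.50−0.169)] ln[(1.50/0.169)(1 − 3.85×1.331/(0.169×37.7))]
= (1/1.331) ln[8.876 × 0.1957] = 0.7513 × ln(1.737) = 0.7513 × 0.5522 = 0.4149 d.
L(t_c) = L₀ e^(−k_1 t_c) = 37.7 × 0.9323 = 35.15 mg/L, and at the critical point k_2 D_c = k_1 L, so D_c = (0.169/1.50) × 35.15 = 3.960 mg/L.
Minimum DO = C_s − D_c = 8.87 − 3.960 = 4.910 mg/L.
x_c = v t_c = 0.787 m/s × 0.4149 d × 86400 s/d = 28210 m ≈ 28.2 km.

t_c ≈ 0.415 d; D_c ≈ 3.96 mg/L; min DO ≈ 4.91 mg/L; x_c ≈ 28.2 km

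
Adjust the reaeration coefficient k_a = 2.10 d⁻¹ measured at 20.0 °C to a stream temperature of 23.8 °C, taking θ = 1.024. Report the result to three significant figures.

k_a ≈ 2.30 d⁻¹

k_a(T₂) = k_a(T₁) · θ^(T₂−T₁) = 2.10 × 1.024^(23.8−20.0)
= 2.10 × 1.024^3.80 = 2.10 × 1.094 = 2.298 d⁻¹.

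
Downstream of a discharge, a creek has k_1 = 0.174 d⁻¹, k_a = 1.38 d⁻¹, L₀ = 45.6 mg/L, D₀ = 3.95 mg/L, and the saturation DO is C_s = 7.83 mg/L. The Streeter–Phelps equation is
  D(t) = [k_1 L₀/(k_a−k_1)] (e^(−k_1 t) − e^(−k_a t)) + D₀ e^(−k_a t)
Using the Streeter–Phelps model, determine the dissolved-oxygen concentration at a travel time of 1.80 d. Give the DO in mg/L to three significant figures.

DO ≈ 3.24 mg/L

k_1 L₀/(k_a−k_1) = 0.174×45.6/(1.38−0.174) = 7.934/1.206 = 6.579 mg/L.
e^(−k_1 t) = e^(−0.174×1.800) = 0.7311; e^(−k_a t) = e^(−1.38×1.800) = 0.08341.
D = 6.579 × (0.7311 − 0.08341) + 3.95 × 0.08341 = 4.261 + 0.3295 = 4.591 mg/L.
DO = C_s − D = 7.83 − 4.591 = 3.239 mg/L.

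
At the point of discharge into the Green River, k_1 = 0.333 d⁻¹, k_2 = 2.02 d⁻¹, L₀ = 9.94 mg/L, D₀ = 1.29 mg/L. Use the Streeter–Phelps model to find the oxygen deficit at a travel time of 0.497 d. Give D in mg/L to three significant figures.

D ≈ 1.42 mg/L

k_1 L₀/(k_2−k_1) = 0.333×9.94/(2.02−0.333) = 3.310/1.687 = 1.962 mg/L.
e^(−k_1 t) = e^(−0.333×0.4970) = 0.8475; e^(−k_2 t) = e^(−2.02×0.4970) = 0.3664.
D = 1.962 × (0.8475 − 0.3664) + 1.29 × 0.3664 = 0.9438 + 0.4727 = 1.417 mg/L.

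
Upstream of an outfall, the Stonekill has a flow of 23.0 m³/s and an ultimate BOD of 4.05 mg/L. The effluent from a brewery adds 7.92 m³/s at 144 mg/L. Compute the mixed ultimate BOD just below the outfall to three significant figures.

Flow-weighted mixing: C = (Q_r C_r + Q_w C_w)/(Q_r + Q_w)
= (23.0×4.05 + 7.92×144)/(23.0 + 7.92) = 1234/30.92 = 39.90 mg/L.

39.9 mg/L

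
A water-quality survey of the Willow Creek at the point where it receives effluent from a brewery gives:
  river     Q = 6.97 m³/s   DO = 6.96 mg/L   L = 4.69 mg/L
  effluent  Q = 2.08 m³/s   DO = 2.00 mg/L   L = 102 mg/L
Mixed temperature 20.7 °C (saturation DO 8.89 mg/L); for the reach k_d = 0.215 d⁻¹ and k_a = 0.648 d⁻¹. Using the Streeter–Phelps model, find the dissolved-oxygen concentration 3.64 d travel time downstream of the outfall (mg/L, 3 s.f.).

DO ≈ 3.73 mg/L

Mixed DO = (6.97×6.96 + 2.08×2.00)/(6.97+2.08) = 52.67/9.050 = 5.820 mg/L.
Mixed L₀ = (6.97×4.69 + 2.08×102)/(9.050) = 244.8/9.050 = 27.06 mg/L.
Initial deficit D₀ = C_s − DO₀ = 8.89 − 5.820 = 3.070 mg/L.
D(3.64) = [0.215×27.06/(0.648−0.215)](e^(−0.215×3.64) − e^(−0.648×3.64)) + 3.070 e^(−0.648×3.64)
= 13.43 × (0.4572 − 0.09454) + 3.070 × 0.09454 = 5.162 mg/L.
DO = 8.89 − 5.162 = 3.728 mg/L.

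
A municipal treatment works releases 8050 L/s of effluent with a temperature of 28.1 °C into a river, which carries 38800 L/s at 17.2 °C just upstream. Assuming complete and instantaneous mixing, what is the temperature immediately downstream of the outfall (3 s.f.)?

19.1 °C

Flow-weighted mixing: C = (Q_r C_r + Q_w C_w)/(Q_r + Q_w)
= (38800×17.2 + 8050×28.1)/(38800 + 8050) = 893600/46850 = 19.07 °C.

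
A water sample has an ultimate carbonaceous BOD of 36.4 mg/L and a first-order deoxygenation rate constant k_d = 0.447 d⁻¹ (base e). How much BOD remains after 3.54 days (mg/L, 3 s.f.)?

L_t = L₀ e^(−k_d t) = 36.4 × e^(−0.447×3.54) = 36.4 × 0.2055 = 7.480 mg/L.

L ≈ 7.48 mg/L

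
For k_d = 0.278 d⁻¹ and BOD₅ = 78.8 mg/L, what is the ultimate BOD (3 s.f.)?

L₀ ≈ 105 mg/L

BOD₅ = L₀(1 − e^(−5k_d)) ⇒ L₀ = BOD₅ / (1 − e^(−5×0.278))
= 78.8 / (1 − 0.2491) = 78.8 / 0.7509 = 104.9 mg/L.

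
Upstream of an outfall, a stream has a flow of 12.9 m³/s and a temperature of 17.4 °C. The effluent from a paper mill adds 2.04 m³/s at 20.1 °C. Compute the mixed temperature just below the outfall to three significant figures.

Flow-weighted mixing: C = (Q_r C_r + Q_w C_w)/(Q_r + Q_w)
= (12.9×17.4 + 2.04×20.1)/(12.9 + 2.04) = 265.5/14.94 = 17.77 °C.

17.8 °C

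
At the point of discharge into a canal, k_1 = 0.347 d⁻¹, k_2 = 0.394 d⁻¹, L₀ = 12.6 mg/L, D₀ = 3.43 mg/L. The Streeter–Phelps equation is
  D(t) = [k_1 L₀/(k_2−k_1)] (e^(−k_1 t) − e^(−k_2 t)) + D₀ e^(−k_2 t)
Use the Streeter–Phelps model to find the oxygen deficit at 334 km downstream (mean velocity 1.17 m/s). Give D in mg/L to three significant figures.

D ≈ 5.18 mg/L

Travel time t = x/v = 334 km / (1.17 m/s) = 334000 m / 1.17 m/s = 285500 s = 3.304 d.
k_1 L₀/(k_2−k_1) = 0.347×12.6/(0.394−0.347) = 4.372/0.04700 = 93.03 mg/L.
e^(−k_1 t) = e^(−0.347×3.304) = 0.3177; e^(−k_2 t) = e^(−0.394×3.304) = 0.2720.
D = 93.03 × (0.3177 − 0.2720) + 3.43 × 0.2720 = 4.251 + 0.9331 = 5.185 mg/L.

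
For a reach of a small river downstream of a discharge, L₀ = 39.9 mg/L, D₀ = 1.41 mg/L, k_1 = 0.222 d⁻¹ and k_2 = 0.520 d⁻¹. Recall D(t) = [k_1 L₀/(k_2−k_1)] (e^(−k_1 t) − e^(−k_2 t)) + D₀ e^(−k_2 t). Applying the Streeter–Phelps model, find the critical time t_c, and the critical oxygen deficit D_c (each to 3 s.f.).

t_c ≈ 2.69 d; D_c ≈ 9.37 mg/L

With k_2/k_1 = 2.342 and 1 − D₀(k_2−k_1)/(k_1 L₀) = 0.9526,
t_c = ln(2.342 × 0.9526) / (0.520 − 0.222) = ln(2.231) / 0.2980 = 0.8026/0.2980 = 2.693 d.
L(t_c) = L₀ e^(−k_1 t_c) = 39.9 × 0.5500 = 21.94 mg/L, and at the critical point k_2 D_c = k_1 L, so D_c = (0.222/0.520) × 21.94 = 9.368 mg/L.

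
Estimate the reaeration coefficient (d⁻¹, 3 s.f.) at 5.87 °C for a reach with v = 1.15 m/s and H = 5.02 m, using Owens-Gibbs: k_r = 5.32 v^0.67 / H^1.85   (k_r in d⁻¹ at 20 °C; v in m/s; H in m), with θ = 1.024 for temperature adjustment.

k_r(20) = 5.32 × 1.15^0.67 / 5.02^1.85 = 5.32 × 1.098 / 19.78 = 0.2953 d⁻¹.
k_r(5.87) = 0.2953 × 1.024^(5.87−20) = 0.2953 × 0.7153 = 0.2112 d⁻¹.

k_r ≈ 0.211 d⁻¹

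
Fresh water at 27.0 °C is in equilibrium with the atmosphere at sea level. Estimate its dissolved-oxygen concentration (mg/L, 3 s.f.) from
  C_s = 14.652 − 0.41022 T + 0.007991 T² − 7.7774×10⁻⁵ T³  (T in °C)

C_s = 14.652 − 0.41022×27.0 + 0.007991×27.0² − 7.7774×10⁻⁵×27.0³ = 7.871 mg/L.

C_s ≈ 7.87 mg/L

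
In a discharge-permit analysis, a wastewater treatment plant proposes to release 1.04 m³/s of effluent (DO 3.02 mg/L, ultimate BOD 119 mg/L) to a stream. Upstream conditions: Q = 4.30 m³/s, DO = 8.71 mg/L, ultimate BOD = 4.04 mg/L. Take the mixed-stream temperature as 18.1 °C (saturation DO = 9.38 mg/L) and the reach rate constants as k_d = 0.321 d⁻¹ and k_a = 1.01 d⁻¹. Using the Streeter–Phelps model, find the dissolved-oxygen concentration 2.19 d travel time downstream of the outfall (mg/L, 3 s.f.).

Mixed DO = (4.30×8.71 + 1.04×3.02)/(4.30+1.04) = 40.59/5.340 = 7.602 mg/L.
Mixed L₀ = (4.30×4.04 + 1.04×119)/(5.340) = 141.1/5.340 = 26.43 mg/L.
Initial deficit D₀ = C_s − DO₀ = 9.38 − 7.602 = 1.778 mg/L.
D(2.19) = [0.321×26.43/(1.01−0.321)](e^(−0.321×2.19) − e^(−1.01×2.19)) + 1.778 e^(−1.01×2.19)
= 12.31 × (0.4951 − 0.1095) + 1.778 × 0.1095 = 4.943 mg/L.
DO = 9.38 − 4.943 = 4.437 mg/L.

DO ≈ 4.44 mg/L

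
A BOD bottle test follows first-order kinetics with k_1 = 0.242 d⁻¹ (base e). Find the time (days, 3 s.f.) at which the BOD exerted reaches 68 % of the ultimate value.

t ≈ 4.71 d

y/L₀ = 1 − e^(−k_1 t) = 0.68 ⇒ e^(−k_1 t) = 0.320
t = −ln(0.320) / 0.242 = 1.139 / 0.242 = 4.708 d.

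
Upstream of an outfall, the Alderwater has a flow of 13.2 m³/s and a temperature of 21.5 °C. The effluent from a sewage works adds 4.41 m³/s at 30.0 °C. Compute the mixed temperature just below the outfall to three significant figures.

23.6 °C

Flow-weighted mixing: C = (Q_r C_r + Q_w C_w)/(Q_r + Q_w)
= (13.2×21.5 + 4.41×30.0)/(13.2 + 4.41) = 416.1/17.61 = 23.63 °C.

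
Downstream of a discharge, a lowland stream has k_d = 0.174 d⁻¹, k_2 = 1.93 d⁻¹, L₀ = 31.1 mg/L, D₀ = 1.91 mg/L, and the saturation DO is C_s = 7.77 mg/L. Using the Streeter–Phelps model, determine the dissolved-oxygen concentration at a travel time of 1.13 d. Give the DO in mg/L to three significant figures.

k_d L₀/(k_2−k_d) = 0.174×31.1/(1.93−0.174) = 5.411/1.756 = 3.082 mg/L.
e^(−k_d t) = e^(−0.174×1.130) = 0.8215; e^(−k_2 t) = e^(−1.93×1.130) = 0.1129.
D = 3.082 × (0.8215 − 0.1129) + 1.91 × 0.1129 = 2.184 + 0.2157 = 2.399 mg/L.
DO = C_s − D = 7.77 − 2.399 = 5.371 mg/L.

DO ≈ 5.37 mg/L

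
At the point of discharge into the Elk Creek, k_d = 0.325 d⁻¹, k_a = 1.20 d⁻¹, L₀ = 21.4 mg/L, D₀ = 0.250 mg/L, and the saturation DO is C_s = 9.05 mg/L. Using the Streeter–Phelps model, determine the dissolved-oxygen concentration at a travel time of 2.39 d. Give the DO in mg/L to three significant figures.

k_d L₀/(k_a−k_d) = 0.325×21.4/(1.20−0.325) = 6.955/0.8750 = 7.949 mg/L.
e^(−k_d t) = e^(−0.325×2.390) = 0.4599; e^(−k_a t) = e^(−1.20×2.390) = 0.05681.
D = 7.949 × (0.4599 − 0.05681) + 0.250 × 0.05681 = 3.204 + 0.01420 = 3.218 mg/L.
DO = C_s − D = 9.05 − 3.218 = 5.832 mg/L.

DO ≈ 5.83 mg/L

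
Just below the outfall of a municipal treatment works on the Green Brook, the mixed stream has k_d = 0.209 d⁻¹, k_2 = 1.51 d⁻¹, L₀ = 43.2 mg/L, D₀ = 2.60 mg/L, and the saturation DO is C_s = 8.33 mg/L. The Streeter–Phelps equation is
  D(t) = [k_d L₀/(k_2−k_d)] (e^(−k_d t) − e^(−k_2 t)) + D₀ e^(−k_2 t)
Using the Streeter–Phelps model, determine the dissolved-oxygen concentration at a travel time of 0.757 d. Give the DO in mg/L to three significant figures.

k_d L₀/(k_2−k_d) = 0.209×43.2/(1.51−0.209) = 9.029/1.301 = 6.940 mg/L.
e^(−k_d t) = e^(−0.209×0.7570) = 0.8537; e^(−k_2 t) = e^(−1.51×0.7570) = 0.3188.
D = 6.940 × (0.8537 − 0.3188) + 2.60 × 0.3188 = 3.712 + 0.8290 = 4.541 mg/L.
DO = C_s − D = 8.33 − 4.541 = 3.789 mg/L.

DO ≈ 3.79 mg/L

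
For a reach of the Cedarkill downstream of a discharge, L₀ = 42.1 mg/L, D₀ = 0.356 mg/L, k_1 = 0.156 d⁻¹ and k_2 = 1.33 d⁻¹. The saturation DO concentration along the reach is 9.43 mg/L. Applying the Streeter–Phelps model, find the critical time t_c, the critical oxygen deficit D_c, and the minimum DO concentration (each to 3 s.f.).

t_c ≈ 1.77 d; D_c ≈ 3.75 mg/L; min DO ≈ 5.68 mg/L

t_c = [1/(k_2−k_1)] ln[(k_2/k_1)(1 − D₀(k_2−k_1)/(k_1 L₀))]
= [1/(1.33−0.156)] ln[(1.33/0.156)(1 − 0.356×1.174/(0.156×42.1))]
= (1/1.174) ln[8.526 × 0.9364] = 0.8518 × ln(7.983) = 0.8518 × 2.077 = 1.769 d.
D_c = (k_1/k_2) L₀ e^(−k_1 t_c) = (0.156/1.33) × 42.1 × e^(−0.156×1.769) = 0.1173 × 42.1 × 0.7588 = 3.747 mg/L.
Minimum DO = C_s − D_c = 9.43 − 3.747 = 5.683 mg/L.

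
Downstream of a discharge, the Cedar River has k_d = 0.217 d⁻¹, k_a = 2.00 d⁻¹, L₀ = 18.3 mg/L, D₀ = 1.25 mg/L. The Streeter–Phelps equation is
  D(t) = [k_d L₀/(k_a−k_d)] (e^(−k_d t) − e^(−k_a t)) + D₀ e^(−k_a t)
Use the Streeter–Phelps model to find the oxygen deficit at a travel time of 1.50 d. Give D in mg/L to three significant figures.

k_d L₀/(k_a−k_d) = 0.217×18.3/(2.00−0.217) = 3.971/1.783 = 2.227 mg/L.
e^(−k_d t) = e^(−0.217×1.500) = 0.7222; e^(−k_a t) = e^(−2.00×1.500) = 0.04979.
D = 2.227 × (0.7222 − 0.04979) + 1.25 × 0.04979 = 1.498 + 0.06223 = 1.560 mg/L.

D ≈ 1.56 mg/L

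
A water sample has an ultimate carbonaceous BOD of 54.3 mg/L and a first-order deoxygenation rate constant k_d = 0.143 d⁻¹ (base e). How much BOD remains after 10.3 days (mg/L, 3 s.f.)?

L_t = L₀ e^(−k_d t) = 54.3 × e^(−0.143×10.3) = 54.3 × 0.2293 = 12.45 mg/L.

L ≈ 12.4 mg/L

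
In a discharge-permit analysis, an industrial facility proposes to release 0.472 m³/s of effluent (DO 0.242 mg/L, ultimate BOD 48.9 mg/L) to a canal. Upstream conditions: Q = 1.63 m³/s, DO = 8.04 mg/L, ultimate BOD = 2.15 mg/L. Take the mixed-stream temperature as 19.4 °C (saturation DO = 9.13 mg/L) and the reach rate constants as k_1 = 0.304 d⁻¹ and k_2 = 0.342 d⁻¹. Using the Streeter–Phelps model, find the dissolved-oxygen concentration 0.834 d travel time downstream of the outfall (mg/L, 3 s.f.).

Mixed DO = (1.63×8.04 + 0.472×0.242)/(1.63+0.472) = 13.22/2.102 = 6.289 mg/L.
Mixed L₀ = (1.63×2.15 + 0.472×48.9)/(2.102) = 26.59/2.102 = 12.65 mg/L.
Initial deficit D₀ = C_s − DO₀ = 9.13 − 6.289 = 2.841 mg/L.
D(0.834) = [0.304×12.65/(0.342−0.304)](e^(−0.304×0.834) − e^(−0.342×0.834)) + 2.841 e^(−0.342×0.834)
= 101.2 × (0.7761 − 0.7518) + 2.841 × 0.7518 = 4.585 mg/L.
DO = 9.13 − 4.585 = 4.545 mg/L.

DO ≈ 4.54 mg/L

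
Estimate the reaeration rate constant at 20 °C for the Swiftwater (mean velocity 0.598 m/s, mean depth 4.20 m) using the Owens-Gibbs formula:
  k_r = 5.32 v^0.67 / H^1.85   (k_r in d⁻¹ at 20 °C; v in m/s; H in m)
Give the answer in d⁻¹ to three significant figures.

k_r = 5.32 × 0.598^0.67 / 4.20^1.85 = 5.32 × 0.7086 / 14.22 = 0.2650 d⁻¹.

k_r ≈ 0.265 d⁻¹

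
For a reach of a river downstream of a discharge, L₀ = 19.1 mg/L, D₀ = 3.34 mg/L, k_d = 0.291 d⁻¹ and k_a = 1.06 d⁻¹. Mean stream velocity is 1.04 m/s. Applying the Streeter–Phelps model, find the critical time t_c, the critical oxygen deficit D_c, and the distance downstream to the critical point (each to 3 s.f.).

At the critical point dD/dt = 0, so k_d L₀ e^(−k_d t) = k_a D. Substituting D(t) from the Streeter–Phelps equation and solving for t gives
t_c = ln[(k_a/k_d)(1 − D₀(k_a−k_d)/(k_d L₀))] / (k_a−k_d).
Here k_a−k_d = 0.7690 d⁻¹ and 1 − D₀(k_a−k_d)/(k_d L₀) = 1 − 3.34×0.7690/(0.291×19.1) = 0.5379, so
t_c = ln(3.643 × 0.5379) / 0.7690 = 0.6726 / 0.7690 = 0.8746 d.
L(t_c) = L₀ e^(−k_d t_c) = 19.1 × 0.7753 = 14.81 mg/L, and at the critical point k_a D_c = k_d L, so D_c = (0.291/1.06) × 14.81 = 4.065 mg/L.
x_c = v t_c = 1.04 m/s × 0.8746 d × 86400 s/d = 78590 m ≈ 78.6 km.

t_c ≈ 0.875 d; D_c ≈ 4.07 mg/L; x_c ≈ 78.6 km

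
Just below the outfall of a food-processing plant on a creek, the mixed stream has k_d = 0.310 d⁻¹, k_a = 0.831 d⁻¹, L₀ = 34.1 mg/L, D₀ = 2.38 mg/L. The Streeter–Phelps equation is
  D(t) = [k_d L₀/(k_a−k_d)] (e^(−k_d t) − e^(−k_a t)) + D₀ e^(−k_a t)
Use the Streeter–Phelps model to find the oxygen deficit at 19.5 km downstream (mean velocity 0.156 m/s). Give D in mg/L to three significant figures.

Travel time t = x/v = 19.5 km / (0.156 m/s) = 19500 m / 0.156 m/s = 125000 s = 1.447 d.
k_d L₀/(k_a−k_d) = 0.310×34.1/(0.831−0.310) = 10.57/0.5210 = 20.29 mg/L.
e^(−k_d t) = e^(−0.310×1.447) = 0.6386; e^(−k_a t) = e^(−0.831×1.447) = 0.3005.
D = 20.29 × (0.6386 − 0.3005) + 2.38 × 0.3005 = 6.859 + 0.7152 = 7.575 mg/L.

D ≈ 7.57 mg/L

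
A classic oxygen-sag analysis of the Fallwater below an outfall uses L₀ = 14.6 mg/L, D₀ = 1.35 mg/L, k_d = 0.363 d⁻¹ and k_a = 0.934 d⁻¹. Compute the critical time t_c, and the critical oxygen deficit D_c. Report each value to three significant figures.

t_c ≈ 1.38 d; D_c ≈ 3.44 mg/L

At the critical point dD/dt = 0, so k_d L₀ e^(−k_d t) = k_a D. Substituting D(t) from the Streeter–Phelps equation and solving for t gives
t_c = ln[(k_a/k_d)(1 − D₀(k_a−k_d)/(k_d L₀))] / (k_a−k_d).
Here k_a−k_d = 0.5710 d⁻¹ and 1 − D₀(k_a−k_d)/(k_d L₀) = 1 − 1.35×0.5710/(0.363×14.6) = 0.8546, so
t_c = ln(2.573 × 0.8546) / 0.5710 = 0.7879 / 0.5710 = 1.380 d.
L(t_c) = L₀ e^(−k_d t_c) = 14.6 × 0.6060 = 8.848 mg/L, and at the critical point k_a D_c = k_d L, so D_c = (0.363/0.934) × 8.848 = 3.439 mg/L.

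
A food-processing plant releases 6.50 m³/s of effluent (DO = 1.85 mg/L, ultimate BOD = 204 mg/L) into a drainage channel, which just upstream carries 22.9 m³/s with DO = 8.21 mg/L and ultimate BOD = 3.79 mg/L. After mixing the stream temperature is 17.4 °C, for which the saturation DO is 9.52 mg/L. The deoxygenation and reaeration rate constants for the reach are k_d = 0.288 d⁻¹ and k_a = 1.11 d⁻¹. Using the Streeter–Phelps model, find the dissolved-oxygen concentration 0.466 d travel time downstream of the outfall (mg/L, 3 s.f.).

DO ≈ 3.22 mg/L

Mixed DO = (22.9×8.21 + 6.50×1.85)/(22.9+6.50) = 200.0/29.40 = 6.804 mg/L.
Mixed L₀ = (22.9×3.79 + 6.50×204)/(29.40) = 1413/29.40 = 48.05 mg/L.
Initial deficit D₀ = C_s − DO₀ = 9.52 − 6.804 = 2.716 mg/L.
D(0.466) = [0.288×48.05/(1.11−0.288)](e^(−0.288×0.466) − e^(−1.11×0.466)) + 2.716 e^(−1.11×0.466)
= 16.84 × (0.8744 − 0.5962) + 2.716 × 0.5962 = 6.304 mg/L.
DO = 9.52 − 6.304 = 3.216 mg/L.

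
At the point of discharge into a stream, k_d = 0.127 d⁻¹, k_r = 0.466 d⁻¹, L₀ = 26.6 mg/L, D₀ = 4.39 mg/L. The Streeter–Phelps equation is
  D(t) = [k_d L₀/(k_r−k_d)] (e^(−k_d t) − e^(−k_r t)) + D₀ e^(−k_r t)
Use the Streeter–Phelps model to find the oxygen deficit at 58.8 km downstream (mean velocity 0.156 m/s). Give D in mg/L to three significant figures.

D ≈ 5.00 mg/L

Travel time t = x/v = 58.8 km / (0.156 m/s) = 58800 m / 0.156 m/s = 376900 s = 4.363 d.
k_d L₀/(k_r−k_d) = 0.127×26.6/(0.466−0.127) = 3.378/0.3390 = 9.965 mg/L.
e^(−k_d t) = e^(−0.127×4.363) = 0.5746; e^(−k_r t) = e^(−0.466×4.363) = 0.1309.
D = 9.965 × (0.5746 − 0.1309) + 4.39 × 0.1309 = 4.421 + 0.5749 = 4.996 mg/L.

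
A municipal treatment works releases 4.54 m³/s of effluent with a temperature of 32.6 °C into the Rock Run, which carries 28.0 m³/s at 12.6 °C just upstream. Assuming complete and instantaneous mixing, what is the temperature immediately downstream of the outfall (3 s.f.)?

15.4 °C

Flow-weighted mixing: C = (Q_r C_r + Q_w C_w)/(Q_r + Q_w)
= (28.0×12.6 + 4.54×32.6)/(28.0 + 4.54) = 500.8/32.54 = 15.39 °C.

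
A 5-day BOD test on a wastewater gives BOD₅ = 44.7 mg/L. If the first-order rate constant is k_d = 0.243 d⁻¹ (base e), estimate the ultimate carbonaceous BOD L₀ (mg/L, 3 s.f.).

BOD₅ = L₀(1 − e^(−5k_d)) ⇒ L₀ = BOD₅ / (1 − e^(−5×0.243))
= 44.7 / (1 − 0.2967) = 44.7 / 0.7033 = 63.56 mg/L.

L₀ ≈ 63.6 mg/L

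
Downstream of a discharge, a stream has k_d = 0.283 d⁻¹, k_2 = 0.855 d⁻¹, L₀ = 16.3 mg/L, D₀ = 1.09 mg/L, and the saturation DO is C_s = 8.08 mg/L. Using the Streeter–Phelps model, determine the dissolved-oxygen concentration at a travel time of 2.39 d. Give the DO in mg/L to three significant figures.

k_d L₀/(k_2−k_d) = 0.283×16.3/(0.855−0.283) = 4.613/0.5720 = 8.065 mg/L.
e^(−k_d t) = e^(−0.283×2.390) = 0.5085; e^(−k_2 t) = e^(−0.855×2.390) = 0.1296.
D = 8.065 × (0.5085 − 0.1296) + 1.09 × 0.1296 = 3.055 + 0.1412 = 3.197 mg/L.
DO = C_s − D = 8.08 − 3.197 = 4.883 mg/L.

DO ≈ 4.88 mg/L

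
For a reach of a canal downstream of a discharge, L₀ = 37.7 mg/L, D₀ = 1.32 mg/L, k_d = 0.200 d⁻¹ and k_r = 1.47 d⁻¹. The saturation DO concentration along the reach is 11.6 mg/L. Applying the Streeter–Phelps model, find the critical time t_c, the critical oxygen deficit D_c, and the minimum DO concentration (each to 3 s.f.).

t_c ≈ 1.37 d; D_c ≈ 3.90 mg/L; min DO ≈ 7.70 mg/L

At the critical point dD/dt = 0, so k_d L₀ e^(−k_d t) = k_r D. Substituting D(t) from the Streeter–Phelps equation and solving for t gives
t_c = ln[(k_r/k_d)(1 − D₀(k_r−k_d)/(k_d L₀))] / (k_r−k_d).
Here k_r−k_d = 1.270 d⁻¹ and 1 − D₀(k_r−k_d)/(k_d L₀) = 1 − 1.32×1.270/(0.200×37.7) = 0.7777, so
t_c = ln(7.350 × 0.7777) / 1.270 = 1.743 / 1.270 = 1.373 d.
D_c = (k_d/k_r) L₀ e^(−k_d t_c) = (0.200/1.47) × 37.7 × e^(−0.200×1.373) = 0.1361 × 37.7 × 0.7599 = 3.898 mg/L.
Minimum DO = C_s − D_c = 11.6 − 3.898 = 7.702 mg/L.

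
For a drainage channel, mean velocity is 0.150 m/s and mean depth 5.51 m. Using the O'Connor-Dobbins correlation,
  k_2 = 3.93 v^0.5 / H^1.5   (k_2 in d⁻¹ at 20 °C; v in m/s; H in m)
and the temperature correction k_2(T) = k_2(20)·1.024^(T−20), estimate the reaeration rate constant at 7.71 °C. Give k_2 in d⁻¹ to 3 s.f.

k_2(20) = 3.93 × 0.150^0.5 / 5.51^1.5 = 3.93 × 0.3873 / 12.93 = 0.1177 d⁻¹.
k_2(7.71) = 0.1177 × 1.024^(7.71−20) = 0.1177 × 0.7472 = 0.08793 d⁻¹.

k_2 ≈ 0.0879 d⁻¹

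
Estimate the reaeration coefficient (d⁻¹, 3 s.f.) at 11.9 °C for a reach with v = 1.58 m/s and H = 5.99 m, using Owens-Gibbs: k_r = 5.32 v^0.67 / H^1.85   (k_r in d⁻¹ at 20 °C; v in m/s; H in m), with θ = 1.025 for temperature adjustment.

k_r ≈ 0.216 d⁻¹

k_r(20) = 5.32 × 1.58^0.67 / 5.99^1.85 = 5.32 × 1.359 / 27.43 = 0.2635 d⁻¹.
k_r(11.9) = 0.2635 × 1.025^(11.9−20) = 0.2635 × 0.8187 = 0.2157 d⁻¹.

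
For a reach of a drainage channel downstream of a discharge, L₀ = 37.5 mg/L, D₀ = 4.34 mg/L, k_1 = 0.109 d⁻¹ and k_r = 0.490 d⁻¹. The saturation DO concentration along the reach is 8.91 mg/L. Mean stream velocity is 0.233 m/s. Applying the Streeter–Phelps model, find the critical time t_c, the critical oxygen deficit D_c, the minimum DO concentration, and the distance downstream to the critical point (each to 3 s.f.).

t_c = [1/(k_r−k_1)] ln[(k_r/k_1)(1 − D₀(k_r−k_1)/(k_1 L₀))]
= [1/(0.490−0.109)] ln[(0.490/0.109)(1 − 4.34×0.3810/(0.109×37.5))]
= (1/0.3810) ln[4.495 × 0.5955] = 2.625 × ln(2.677) = 2.625 × 0.9846 = 2.584 d.
L(t_c) = L₀ e^(−k_1 t_c) = 37.5 × 0.7545 = 28.29 mg/L, and at the critical point k_r D_c = k_1 L, so D_c = (0.109/0.490) × 28.29 = 6.294 mg/L.
Minimum DO = C_s − D_c = 8.91 − 6.294 = 2.616 mg/L.
x_c = v t_c = 0.233 m/s × 2.584 d × 86400 s/d = 52030 m ≈ 52.0 km.

t_c ≈ 2.58 d; D_c ≈ 6.29 mg/L; min DO ≈ 2.62 mg/L; x_c ≈ 52.0 km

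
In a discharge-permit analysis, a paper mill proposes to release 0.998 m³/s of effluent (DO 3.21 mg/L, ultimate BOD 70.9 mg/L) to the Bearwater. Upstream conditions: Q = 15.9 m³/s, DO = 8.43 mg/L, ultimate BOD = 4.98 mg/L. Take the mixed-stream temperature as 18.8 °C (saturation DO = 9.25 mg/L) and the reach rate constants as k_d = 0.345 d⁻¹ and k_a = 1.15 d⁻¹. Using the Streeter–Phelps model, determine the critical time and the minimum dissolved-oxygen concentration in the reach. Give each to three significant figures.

Mixed DO = (15.9×8.43 + 0.998×3.21)/(15.9+0.998) = 137.2/16.90 = 8.122 mg/L.
Mixed L₀ = (15.9×4.98 + 0.998×70.9)/(16.90) = 149.9/16.90 = 8.873 mg/L.
Initial deficit D₀ = C_s − DO₀ = 9.25 − 8.122 = 1.128 mg/L.
t_c = (1/0.8050) ln[(1.15/0.345)(1 − 1.128×0.8050/(0.345×8.873))] = 1.242 × ln(2.344) = 1.058 d.
D_c = (0.345/1.15) × 8.873 × e^(−0.345×1.058) = 0.3000 × 8.873 × 0.6941 = 1.848 mg/L.
Minimum DO = 9.25 − 1.848 = 7.402 mg/L.

t_c ≈ 1.06 d; minimum DO ≈ 7.40 mg/L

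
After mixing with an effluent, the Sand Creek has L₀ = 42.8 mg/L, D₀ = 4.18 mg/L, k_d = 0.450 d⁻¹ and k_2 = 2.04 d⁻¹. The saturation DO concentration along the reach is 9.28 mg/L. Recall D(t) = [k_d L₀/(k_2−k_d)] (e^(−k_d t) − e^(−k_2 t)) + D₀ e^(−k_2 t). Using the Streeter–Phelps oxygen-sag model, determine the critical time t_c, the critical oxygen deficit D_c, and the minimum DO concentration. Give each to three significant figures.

t_c ≈ 0.684 d; D_c ≈ 6.94 mg/L; min DO ≈ 2.34 mg/L

t_c = [1/(k_2−k_d)] ln[(k_2/k_d)(1 − D₀(k_2−k_d)/(k_d L₀))]
= [1/(2.04−0.450)] ln[(2.04/0.450)(1 − 4.18×1.590/(0.450×42.8))]
= (1/1.590) ln[4.533 × 0.6549] = 0.6289 × ln(2.969) = 0.6289 × 1.088 = 0.6844 d.
L(t_c) = L₀ e^(−k_d t_c) = 42.8 × 0.7349 = 31.45 mg/L, and at the critical point k_2 D_c = k_d L, so D_c = (0.450/2.04) × 31.45 = 6.939 mg/L.
Minimum DO = C_s − D_c = 9.28 − 6.939 = 2.341 mg/L.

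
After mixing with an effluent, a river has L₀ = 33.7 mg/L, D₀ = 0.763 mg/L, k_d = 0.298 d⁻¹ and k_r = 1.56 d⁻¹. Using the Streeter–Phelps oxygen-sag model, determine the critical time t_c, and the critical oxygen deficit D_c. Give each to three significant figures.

At the critical point dD/dt = 0, so k_d L₀ e^(−k_d t) = k_r D. Substituting D(t) from the Streeter–Phelps equation and solving for t gives
t_c = ln[(k_r/k_d)(1 − D₀(k_r−k_d)/(k_d L₀))] / (k_r−k_d).
Here k_r−k_d = 1.262 d⁻¹ and 1 − D₀(k_r−k_d)/(k_d L₀) = 1 − 0.763×1.262/(0.298×33.7) = 0.9041, so
t_c = ln(5.235 × 0.9041) / 1.262 = 1.555 / 1.262 = 1.232 d.
D_c = (k_d/k_r) L₀ e^(−k_d t_c) = (0.298/1.56) × 33.7 × e^(−0.298×1.232) = 0.1910 × 33.7 × 0.6928 = 4.460 mg/L.

t_c ≈ 1.23 d; D_c ≈ 4.46 mg/L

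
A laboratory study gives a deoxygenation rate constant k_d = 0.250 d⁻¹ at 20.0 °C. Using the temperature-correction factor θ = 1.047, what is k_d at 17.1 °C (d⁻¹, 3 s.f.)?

k_d(T₂) = k_d(T₁) · θ^(T₂−T₁) = 0.250 × 1.047^(17.1−20.0)
= 0.250 × 1.047^-2.90 = 0.250 × 0.8753 = 0.2188 d⁻¹.

k_d ≈ 0.219 d⁻¹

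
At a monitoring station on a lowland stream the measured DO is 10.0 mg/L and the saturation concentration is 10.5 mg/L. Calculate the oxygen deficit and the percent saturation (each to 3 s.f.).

D = C_s − C = 10.5 − 10.0 = 0.500 mg/L.
% saturation = 10.0/10.5 × 100 = 95.2 %.

D ≈ 0.500 mg/L; 95.2 % saturation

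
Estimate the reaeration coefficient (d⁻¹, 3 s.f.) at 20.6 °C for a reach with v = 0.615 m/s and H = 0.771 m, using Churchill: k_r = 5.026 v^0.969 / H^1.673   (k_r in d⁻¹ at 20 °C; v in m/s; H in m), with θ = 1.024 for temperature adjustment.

k_r ≈ 4.92 d⁻¹

k_r(20) = 5.026 × 0.615^0.969 / 0.771^1.673 = 5.026 × 0.6243 / 0.6472 = 4.848 d⁻¹.
k_r(20.6) = 4.848 × 1.024^(20.6−20) = 4.848 × 1.014 = 4.918 d⁻¹.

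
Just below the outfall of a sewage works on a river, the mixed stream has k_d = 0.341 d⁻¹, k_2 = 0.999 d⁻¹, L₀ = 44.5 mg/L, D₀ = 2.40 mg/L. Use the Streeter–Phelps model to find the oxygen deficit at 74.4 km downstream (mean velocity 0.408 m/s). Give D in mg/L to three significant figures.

D ≈ 8.72 mg/L

Travel time t = x/v = 74.4 km / (0.408 m/s) = 74400 m / 0.408 m/s = 182400 s = 2.111 d.
k_d L₀/(k_2−k_d) = 0.341×44.5/(0.999−0.341) = 15.17/0.6580 = 23.06 mg/L.
e^(−k_d t) = e^(−0.341×2.111) = 0.4869; e^(−k_2 t) = e^(−0.999×2.111) = 0.1214.
D = 23.06 × (0.4869 − 0.1214) + 2.40 × 0.1214 = 8.428 + 0.2914 = 8.720 mg/L.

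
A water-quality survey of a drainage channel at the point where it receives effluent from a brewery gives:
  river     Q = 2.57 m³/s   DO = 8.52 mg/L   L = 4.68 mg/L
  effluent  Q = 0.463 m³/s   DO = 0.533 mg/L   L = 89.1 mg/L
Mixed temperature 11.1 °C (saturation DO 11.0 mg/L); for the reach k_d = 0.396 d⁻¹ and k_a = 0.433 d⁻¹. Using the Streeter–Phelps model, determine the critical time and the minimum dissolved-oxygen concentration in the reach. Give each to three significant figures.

t_c ≈ 1.88 d; minimum DO ≈ 3.36 mg/L

Mixed DO = (2.57×8.52 + 0.463×0.533)/(2.57+0.463) = 22.14/3.033 = 7.301 mg/L.
Mixed L₀ = (2.57×4.68 + 0.463×89.1)/(3.033) = 53.28/3.033 = 17.57 mg/L.
Initial deficit D₀ = C_s − DO₀ = 11.0 − 7.301 = 3.699 mg/L.
t_c = (1/0.03700) ln[(0.433/0.396)(1 − 3.699×0.03700/(0.396×17.57))] = 27.03 × ln(1.072) = 1.877 d.
D_c = (0.396/0.433) × 17.57 × e^(−0.396×1.877) = 0.9145 × 17.57 × 0.4755 = 7.640 mg/L.
Minimum DO = 11.0 − 7.640 = 3.360 mg/L.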